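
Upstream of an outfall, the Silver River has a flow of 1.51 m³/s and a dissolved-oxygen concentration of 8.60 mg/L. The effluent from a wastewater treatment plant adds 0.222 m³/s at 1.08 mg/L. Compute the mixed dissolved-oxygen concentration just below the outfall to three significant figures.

7.64 mg/L

Flow-weighted mixing: C = (Q_r C_r + Q_w C_w)/(Q_r + Q_w)
= (1.51×8.60 + 0.222×1.08)/(1.51 + 0.222) = 13.23/1.732 = 7.636 mg/L.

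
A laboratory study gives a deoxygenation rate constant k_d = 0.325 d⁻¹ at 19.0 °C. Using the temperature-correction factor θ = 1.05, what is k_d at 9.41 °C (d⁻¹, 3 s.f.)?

k_d(T₂) = k_d(T₁) · θ^(T₂−T₁) = 0.325 × 1.05^(9.41−19.0)
= 0.325 × 1.05^-9.59 = 0.325 × 0.6263 = 0.2036 d⁻¹.

k_d ≈ 0.204 d⁻¹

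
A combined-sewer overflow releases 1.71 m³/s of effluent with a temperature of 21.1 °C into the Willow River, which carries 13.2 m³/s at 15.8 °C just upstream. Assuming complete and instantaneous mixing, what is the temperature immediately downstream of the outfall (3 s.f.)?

Flow-weighted mixing: C = (Q_r C_r + Q_w C_w)/(Q_r + Q_w)
= (13.2×15.8 + 1.71×21.1)/(13.2 + 1.71) = 244.6/14.91 = 16.41 °C.

16.4 °C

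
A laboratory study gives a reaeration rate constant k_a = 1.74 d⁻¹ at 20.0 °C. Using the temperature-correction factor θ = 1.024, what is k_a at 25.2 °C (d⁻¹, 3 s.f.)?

k_a ≈ 1.97 d⁻¹

k_a(T₂) = k_a(T₁) · θ^(T₂−T₁) = 1.74 × 1.024^(25.2−20.0)
= 1.74 × 1.024^5.20 = 1.74 × 1.131 = 1.968 d⁻¹.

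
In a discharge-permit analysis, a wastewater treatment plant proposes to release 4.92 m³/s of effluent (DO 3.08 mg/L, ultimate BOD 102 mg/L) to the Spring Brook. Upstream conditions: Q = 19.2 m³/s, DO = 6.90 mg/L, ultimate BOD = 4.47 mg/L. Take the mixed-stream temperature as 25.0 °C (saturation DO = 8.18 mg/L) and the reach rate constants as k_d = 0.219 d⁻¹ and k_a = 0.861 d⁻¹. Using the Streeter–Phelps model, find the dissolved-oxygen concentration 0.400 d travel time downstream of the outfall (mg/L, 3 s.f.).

Mixed DO = (19.2×6.90 + 4.92×3.08)/(19.2+4.92) = 147.6/24.12 = 6.121 mg/L.
Mixed L₀ = (19.2×4.47 + 4.92×102)/(24.12) = 587.7/24.12 = 24.36 mg/L.
Initial deficit D₀ = C_s − DO₀ = 8.18 − 6.121 = 2.059 mg/L.
D(0.400) = [0.219×24.36/(0.861−0.219)](e^(−0.219×0.400) − e^(−0.861×0.400)) + 2.059 e^(−0.861×0.400)
= 8.311 × (0.9161 − 0.7086) + 2.059 × 0.7086 = 3.184 mg/L.
DO = 8.18 − 3.184 = 4.996 mg/L.

DO ≈ 5.00 mg/L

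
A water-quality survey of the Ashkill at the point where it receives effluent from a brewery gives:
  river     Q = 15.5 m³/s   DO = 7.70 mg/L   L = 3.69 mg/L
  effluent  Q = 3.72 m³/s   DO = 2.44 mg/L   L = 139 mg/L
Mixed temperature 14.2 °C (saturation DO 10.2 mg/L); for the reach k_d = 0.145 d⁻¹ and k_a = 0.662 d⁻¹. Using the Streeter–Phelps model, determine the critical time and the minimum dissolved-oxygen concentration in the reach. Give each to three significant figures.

t_c ≈ 1.88 d; minimum DO ≈ 5.22 mg/L

Mixed DO = (15.5×7.70 + 3.72×2.44)/(15.5+3.72) = 128.4/19.22 = 6.682 mg/L.
Mixed L₀ = (15.5×3.69 + 3.72×139)/(19.22) = 574.3/19.22 = 29.88 mg/L.
Initial deficit D₀ = C_s − DO₀ = 10.2 − 6.682 = 3.518 mg/L.
t_c = (1/0.5170) ln[(0.662/0.145)(1 − 3.518×0.5170/(0.145×29.88))] = 1.934 × ln(2.649) = 1.884 d.
D_c = (0.145/0.662) × 29.88 × e^(−0.145×1.884) = 0.2190 × 29.88 × 0.7609 = 4.980 mg/L.
Minimum DO = 10.2 − 4.980 = 5.220 mg/L.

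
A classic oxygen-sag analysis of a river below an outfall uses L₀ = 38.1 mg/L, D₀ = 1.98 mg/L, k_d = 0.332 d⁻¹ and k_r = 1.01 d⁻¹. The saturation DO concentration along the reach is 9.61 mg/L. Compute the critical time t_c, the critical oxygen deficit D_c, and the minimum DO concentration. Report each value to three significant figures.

t_c ≈ 1.48 d; D_c ≈ 7.67 mg/L; min DO ≈ 1.94 mg/L

t_c = [1/(k_r−k_d)] ln[(k_r/k_d)(1 − D₀(k_r−k_d)/(k_d L₀))]
= [1/(1.01−0.332)] ln[(1.01/0.332)(1 − 1.98×0.6780/(0.332×38.1))]
= (1/0.6780) ln[3.042 × 0.8939] = 1.475 × ln(2.719) = 1.475 × 1.000 = 1.475 d.
D_c = (k_d/k_r) L₀ e^(−k_d t_c) = (0.332/1.01) × 38.1 × e^(−0.332×1.475) = 0.3287 × 38.1 × 0.6127 = 7.674 mg/L.
Minimum DO = C_s − D_c = 9.61 − 7.674 = 1.936 mg/L.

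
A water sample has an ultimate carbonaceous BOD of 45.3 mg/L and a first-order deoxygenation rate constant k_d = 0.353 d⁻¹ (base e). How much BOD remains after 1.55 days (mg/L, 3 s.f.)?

L_t = L₀ e^(−k_d t) = 45.3 × e^(−0.353×1.55) = 45.3 × 0.5786 = 26.21 mg/L.

L ≈ 26.2 mg/L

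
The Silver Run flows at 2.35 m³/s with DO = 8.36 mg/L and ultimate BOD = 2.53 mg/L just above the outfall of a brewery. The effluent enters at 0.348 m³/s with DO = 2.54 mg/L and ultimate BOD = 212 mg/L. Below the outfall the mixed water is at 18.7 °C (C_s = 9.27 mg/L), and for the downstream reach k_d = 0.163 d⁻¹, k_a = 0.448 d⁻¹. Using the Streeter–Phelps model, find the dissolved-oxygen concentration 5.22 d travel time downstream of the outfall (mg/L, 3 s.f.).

Mixed DO = (2.35×8.36 + 0.348×2.54)/(2.35+0.348) = 20.53/2.698 = 7.609 mg/L.
Mixed L₀ = (2.35×2.53 + 0.348×212)/(2.698) = 79.72/2.698 = 29.55 mg/L.
Initial deficit D₀ = C_s − DO₀ = 9.27 − 7.609 = 1.661 mg/L.
D(5.22) = [0.163×29.55/(0.448−0.163)](e^(−0.163×5.22) − e^(−0.448×5.22)) + 1.661 e^(−0.448×5.22)
= 16.90 × (0.4270 − 0.09647) + 1.661 × 0.09647 = 5.747 mg/L.
DO = 9.27 − 5.747 = 3.523 mg/L.

DO ≈ 3.52 mg/L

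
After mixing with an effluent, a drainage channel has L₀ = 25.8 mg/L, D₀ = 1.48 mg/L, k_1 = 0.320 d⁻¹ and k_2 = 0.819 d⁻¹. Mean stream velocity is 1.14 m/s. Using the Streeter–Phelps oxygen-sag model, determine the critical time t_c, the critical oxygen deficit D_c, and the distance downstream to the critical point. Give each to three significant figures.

t_c ≈ 1.70 d; D_c ≈ 5.86 mg/L; x_c ≈ 167 km

With k_2/k_1 = 2.559 and 1 − D₀(k_2−k_1)/(k_1 L₀) = 0.9105,
t_c = ln(2.559 × 0.9105) / (0.819 − 0.320) = ln(2.330) / 0.4990 = 0.8461/0.4990 = 1.695 d.
D_c = (k_1/k_2) L₀ e^(−k_1 t_c) = (0.320/0.819) × 25.8 × e^(−0.320×1.695) = 0.3907 × 25.8 × 0.5813 = 5.859 mg/L.
x_c = v t_c = 1.14 m/s × 1.695 d × 86400 s/d = 167000 m ≈ 167 km.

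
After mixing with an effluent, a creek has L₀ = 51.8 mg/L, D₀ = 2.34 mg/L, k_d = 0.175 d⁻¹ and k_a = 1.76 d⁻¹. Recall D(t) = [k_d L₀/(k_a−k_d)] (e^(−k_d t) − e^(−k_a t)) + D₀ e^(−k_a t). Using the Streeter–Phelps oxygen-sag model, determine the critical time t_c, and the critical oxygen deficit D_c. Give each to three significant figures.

With k_a/k_d = 10.06 and 1 − D₀(k_a−k_d)/(k_d L₀) = 0.5909,
t_c = ln(10.06 × 0.5909) / (1.76 − 0.175) = ln(5.942) / 1.585 = 1.782/1.585 = 1.124 d.
D_c = (k_d/k_a) L₀ e^(−k_d t_c) = (0.175/1.76) × 51.8 × e^(−0.175×1.124) = 0.09943 × 51.8 × 0.8214 = 4.231 mg/L.

t_c ≈ 1.12 d; D_c ≈ 4.23 mg/L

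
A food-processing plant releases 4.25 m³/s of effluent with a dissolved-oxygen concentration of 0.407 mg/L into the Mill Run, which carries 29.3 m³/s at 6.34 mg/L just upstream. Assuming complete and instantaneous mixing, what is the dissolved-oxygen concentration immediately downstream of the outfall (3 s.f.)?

Flow-weighted mixing: C = (Q_r C_r + Q_w C_w)/(Q_r + Q_w)
= (29.3×6.34 + 4.25×0.407)/(29.3 + 4.25) = 187.5/33.55 = 5.588 mg/L.

5.59 mg/L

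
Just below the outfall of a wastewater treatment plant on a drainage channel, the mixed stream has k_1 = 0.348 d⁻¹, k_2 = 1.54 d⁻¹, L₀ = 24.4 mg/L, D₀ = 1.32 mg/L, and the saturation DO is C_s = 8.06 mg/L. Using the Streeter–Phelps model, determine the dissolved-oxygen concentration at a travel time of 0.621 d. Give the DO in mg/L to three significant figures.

k_1 L₀/(k_2−k_1) = 0.348×24.4/(1.54−0.348) = 8.491/1.192 = 7.123 mg/L.
e^(−k_1 t) = e^(−0.348×0.6210) = 0.8056; e^(−k_2 t) = e^(−1.54×0.6210) = 0.3843.
D = 7.123 × (0.8056 − 0.3843) + 1.32 × 0.3843 = 3.001 + 0.5073 = 3.509 mg/L.
DO = C_s − D = 8.06 − 3.509 = 4.551 mg/L.

DO ≈ 4.55 mg/L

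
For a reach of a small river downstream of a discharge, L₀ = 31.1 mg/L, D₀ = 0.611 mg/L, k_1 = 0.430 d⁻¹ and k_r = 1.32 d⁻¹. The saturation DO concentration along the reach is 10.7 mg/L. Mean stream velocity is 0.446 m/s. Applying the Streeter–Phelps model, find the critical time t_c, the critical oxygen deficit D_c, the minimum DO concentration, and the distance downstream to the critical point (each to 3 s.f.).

t_c ≈ 1.21 d; D_c ≈ 6.01 mg/L; min DO ≈ 4.69 mg/L; x_c ≈ 46.8 km

t_c = [1/(k_r−k_1)] ln[(k_r/k_1)(1 − D₀(k_r−k_1)/(k_1 L₀))]
= [1/(1.32−0.430)] ln[(1.32/0.430)(1 − 0.611×0.8900/(0.430×31.1))]
= (1/0.8900) ln[3.070 × 0.9593] = 1.124 × ln(2.945) = 1.124 × 1.080 = 1.214 d.
L(t_c) = L₀ e^(−k_1 t_c) = 31.1 × 0.5934 = 18.46 mg/L, and at the critical point k_r D_c = k_1 L, so D_c = (0.430/1.32) × 18.46 = 6.012 mg/L.
Minimum DO = C_s − D_c = 10.7 − 6.012 = 4.688 mg/L.
x_c = v t_c = 0.446 m/s × 1.214 d × 86400 s/d = 46760 m ≈ 46.8 km.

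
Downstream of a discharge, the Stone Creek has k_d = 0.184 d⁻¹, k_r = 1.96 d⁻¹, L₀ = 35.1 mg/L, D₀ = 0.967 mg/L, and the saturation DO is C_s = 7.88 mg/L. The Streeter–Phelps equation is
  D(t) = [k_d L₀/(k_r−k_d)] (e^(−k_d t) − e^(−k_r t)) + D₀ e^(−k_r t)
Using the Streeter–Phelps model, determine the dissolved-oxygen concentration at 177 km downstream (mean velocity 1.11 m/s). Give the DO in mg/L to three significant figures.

Travel time t = x/v = 177 km / (1.11 m/s) = 177000 m / 1.11 m/s = 159500 s = 1.846 d.
k_d L₀/(k_r−k_d) = 0.184×35.1/(1.96−0.184) = 6.458/1.776 = 3.636 mg/L.
e^(−k_d t) = e^(−0.184×1.846) = 0.7121; e^(−k_r t) = e^(−1.96×1.846) = 0.02685.
D = 3.636 × (0.7121 − 0.02685) + 0.967 × 0.02685 = 2.492 + 0.02597 = 2.518 mg/L.
DO = C_s − D = 7.88 − 2.518 = 5.362 mg/L.

DO ≈ 5.36 mg/L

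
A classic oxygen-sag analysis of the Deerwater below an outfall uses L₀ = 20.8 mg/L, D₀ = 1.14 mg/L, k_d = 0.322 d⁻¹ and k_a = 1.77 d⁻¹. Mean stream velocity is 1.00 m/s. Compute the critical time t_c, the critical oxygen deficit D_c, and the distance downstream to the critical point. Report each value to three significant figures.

t_c ≈ 0.981 d; D_c ≈ 2.76 mg/L; x_c ≈ 84.8 km

With k_a/k_d = 5.497 and 1 − D₀(k_a−k_d)/(k_d L₀) = 0.7535,
t_c = ln(5.497 × 0.7535) / (1.77 − 0.322) = ln(4.142) / 1.448 = 1.421/1.448 = 0.9815 d.
D_c = (k_d/k_a) L₀ e^(−k_d t_c) = (0.322/1.77) × 20.8 × e^(−0.322×0.9815) = 0.1819 × 20.8 × 0.7290 = 2.759 mg/L.
x_c = v t_c = 1.00 m/s × 0.9815 d × 86400 s/d = 84800 m ≈ 84.8 km.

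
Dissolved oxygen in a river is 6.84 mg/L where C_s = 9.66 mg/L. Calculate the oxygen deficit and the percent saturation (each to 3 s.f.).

D ≈ 2.82 mg/L; 70.8 % saturation

D = C_s − C = 9.66 − 6.84 = 2.82 mg/L.
% saturation = 6.84/9.66 × 100 = 70.8 %.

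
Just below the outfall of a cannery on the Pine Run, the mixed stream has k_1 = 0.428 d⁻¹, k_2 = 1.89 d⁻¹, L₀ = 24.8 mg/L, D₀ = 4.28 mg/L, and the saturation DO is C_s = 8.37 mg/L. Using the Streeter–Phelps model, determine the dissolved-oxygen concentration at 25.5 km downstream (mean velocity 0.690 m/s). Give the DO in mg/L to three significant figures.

DO ≈ 3.65 mg/L

Travel time t = x/v = 25.5 km / (0.690 m/s) = 25500 m / 0.690 m/s = 36960 s = 0.4277 d.
k_1 L₀/(k_2−k_1) = 0.428×24.8/(1.89−0.428) = 10.61/1.462 = 7.260 mg/L.
e^(−k_1 t) = e^(−0.428×0.4277) = 0.8327; e^(−k_2 t) = e^(−1.89×0.4277) = 0.4456.
D = 7.260 × (0.8327 − 0.4456) + 4.28 × 0.4456 = 2.811 + 1.907 = 4.718 mg/L.
DO = C_s − D = 8.37 − 4.718 = 3.652 mg/L.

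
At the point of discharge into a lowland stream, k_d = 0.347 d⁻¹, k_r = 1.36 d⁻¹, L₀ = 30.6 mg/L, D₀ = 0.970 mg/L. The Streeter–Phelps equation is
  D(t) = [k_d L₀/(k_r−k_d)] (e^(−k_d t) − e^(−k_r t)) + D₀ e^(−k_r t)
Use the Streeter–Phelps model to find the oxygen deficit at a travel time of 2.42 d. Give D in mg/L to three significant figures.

D ≈ 4.17 mg/L

k_d L₀/(k_r−k_d) = 0.347×30.6/(1.36−0.347) = 10.62/1.013 = 10.48 mg/L.
e^(−k_d t) = e^(−0.347×2.420) = 0.4318; e^(−k_r t) = e^(−1.36×2.420) = 0.03721.
D = 10.48 × (0.4318 − 0.03721) + 0.970 × 0.03721 = 4.136 + 0.03609 = 4.172 mg/L.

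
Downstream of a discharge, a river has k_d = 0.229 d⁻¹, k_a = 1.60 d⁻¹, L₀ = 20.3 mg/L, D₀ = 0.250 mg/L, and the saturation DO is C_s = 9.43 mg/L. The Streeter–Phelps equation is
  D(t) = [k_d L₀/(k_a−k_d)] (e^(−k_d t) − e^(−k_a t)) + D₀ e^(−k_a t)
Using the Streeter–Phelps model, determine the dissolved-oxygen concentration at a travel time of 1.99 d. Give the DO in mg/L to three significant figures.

k_d L₀/(k_a−k_d) = 0.229×20.3/(1.60−0.229) = 4.649/1.371 = 3.391 mg/L.
e^(−k_d t) = e^(−0.229×1.990) = 0.6340; e^(−k_a t) = e^(−1.60×1.990) = 0.04142.
D = 3.391 × (0.6340 − 0.04142) + 0.250 × 0.04142 = 2.009 + 0.01035 = 2.020 mg/L.
DO = C_s − D = 9.43 − 2.020 = 7.410 mg/L.

DO ≈ 7.41 mg/L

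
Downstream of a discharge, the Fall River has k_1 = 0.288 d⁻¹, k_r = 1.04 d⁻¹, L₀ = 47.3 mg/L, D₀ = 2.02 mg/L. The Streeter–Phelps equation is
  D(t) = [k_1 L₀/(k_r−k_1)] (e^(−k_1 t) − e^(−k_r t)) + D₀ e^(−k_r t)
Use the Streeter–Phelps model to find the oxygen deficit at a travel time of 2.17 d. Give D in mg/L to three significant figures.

D ≈ 8.01 mg/L

k_1 L₀/(k_r−k_1) = 0.288×47.3/(1.04−0.288) = 13.62/0.7520 = 18.11 mg/L.
e^(−k_1 t) = e^(−0.288×2.170) = 0.5353; e^(−k_r t) = e^(−1.04×2.170) = 0.1047.
D = 18.11 × (0.5353 − 0.1047) + 2.02 × 0.1047 = 7.800 + 0.2115 = 8.012 mg/L.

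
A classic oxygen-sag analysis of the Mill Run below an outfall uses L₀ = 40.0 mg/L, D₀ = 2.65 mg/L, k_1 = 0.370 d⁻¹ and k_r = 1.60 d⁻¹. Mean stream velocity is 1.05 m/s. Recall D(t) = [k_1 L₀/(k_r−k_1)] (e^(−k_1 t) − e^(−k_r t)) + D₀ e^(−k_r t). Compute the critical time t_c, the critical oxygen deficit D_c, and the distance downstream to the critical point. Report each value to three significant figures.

With k_r/k_1 = 4.324 and 1 − D₀(k_r−k_1)/(k_1 L₀) = 0.7798,
t_c = ln(4.324 × 0.7798) / (1.60 − 0.370) = ln(3.372) / 1.230 = 1.215/1.230 = 0.9882 d.
L(t_c) = L₀ e^(−k_1 t_c) = 40.0 × 0.6938 = 27.75 mg/L, and at the critical point k_r D_c = k_1 L, so D_c = (0.370/1.60) × 27.75 = 6.417 mg/L.
x_c = v t_c = 1.05 m/s × 0.9882 d × 86400 s/d = 89650 m ≈ 89.6 km.

t_c ≈ 0.988 d; D_c ≈ 6.42 mg/L; x_c ≈ 89.6 km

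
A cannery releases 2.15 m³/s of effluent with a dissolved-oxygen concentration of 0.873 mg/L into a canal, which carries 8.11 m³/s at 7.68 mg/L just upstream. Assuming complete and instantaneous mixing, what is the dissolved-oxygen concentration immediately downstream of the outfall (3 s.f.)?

Flow-weighted mixing: C = (Q_r C_r + Q_w C_w)/(Q_r + Q_w)
= (8.11×7.68 + 2.15×0.873)/(8.11 + 2.15) = 64.16/10.26 = 6.254 mg/L.

6.25 mg/L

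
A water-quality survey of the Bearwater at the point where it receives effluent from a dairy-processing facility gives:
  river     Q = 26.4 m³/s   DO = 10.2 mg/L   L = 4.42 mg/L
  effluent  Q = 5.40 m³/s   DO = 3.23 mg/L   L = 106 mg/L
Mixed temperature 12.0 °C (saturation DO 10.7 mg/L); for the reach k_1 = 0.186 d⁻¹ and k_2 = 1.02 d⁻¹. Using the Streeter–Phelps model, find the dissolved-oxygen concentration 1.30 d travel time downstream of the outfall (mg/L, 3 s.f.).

Mixed DO = (26.4×10.2 + 5.40×3.23)/(26.4+5.40) = 286.7/31.80 = 9.016 mg/L.
Mixed L₀ = (26.4×4.42 + 5.40×106)/(31.80) = 689.1/31.80 = 21.67 mg/L.
Initial deficit D₀ = C_s − DO₀ = 10.7 − 9.016 = 1.684 mg/L.
D(1.30) = [0.186×21.67/(1.02−0.186)](e^(−0.186×1.30) − e^(−1.02×1.30)) + 1.684 e^(−1.02×1.30)
= 4.833 × (0.7852 − 0.2655) + 1.684 × 0.2655 = 2.959 mg/L.
DO = 10.7 − 2.959 = 7.741 mg/L.

DO ≈ 7.74 mg/L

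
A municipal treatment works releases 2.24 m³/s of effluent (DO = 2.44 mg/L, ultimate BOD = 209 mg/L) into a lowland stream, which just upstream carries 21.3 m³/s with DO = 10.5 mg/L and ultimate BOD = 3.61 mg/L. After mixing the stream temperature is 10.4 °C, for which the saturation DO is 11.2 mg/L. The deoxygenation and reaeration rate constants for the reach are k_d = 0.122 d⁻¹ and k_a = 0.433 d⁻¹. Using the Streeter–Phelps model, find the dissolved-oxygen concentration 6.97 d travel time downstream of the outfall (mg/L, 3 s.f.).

Mixed DO = (21.3×10.5 + 2.24×2.44)/(21.3+2.24) = 229.1/23.54 = 9.733 mg/L.
Mixed L₀ = (21.3×3.61 + 2.24×209)/(23.54) = 545.1/23.54 = 23.15 mg/L.
Initial deficit D₀ = C_s − DO₀ = 11.2 − 9.733 = 1.467 mg/L.
D(6.97) = [0.122×23.15/(0.433−0.122)](e^(−0.122×6.97) − e^(−0.433×6.97)) + 1.467 e^(−0.433×6.97)
= 9.083 × (0.4273 − 0.04890) + 1.467 × 0.04890 = 3.508 mg/L.
DO = 11.2 − 3.508 = 7.692 mg/L.

DO ≈ 7.69 mg/L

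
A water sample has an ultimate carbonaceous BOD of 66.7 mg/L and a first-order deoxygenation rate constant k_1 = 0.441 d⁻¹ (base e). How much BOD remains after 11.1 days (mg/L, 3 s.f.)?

L_t = L₀ e^(−k_1 t) = 66.7 × e^(−0.441×11.1) = 66.7 × 0.007483 = 0.4991 mg/L.

L ≈ 0.499 mg/L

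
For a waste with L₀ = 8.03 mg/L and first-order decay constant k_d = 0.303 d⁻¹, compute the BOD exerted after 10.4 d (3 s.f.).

y_t = L₀(1 − e^(−k_d t)) = 8.03 × (1 − e^(−0.303×10.4))
= 8.03 × (1 − 0.04280) = 8.03 × 0.9572 = 7.686 mg/L.

y ≈ 7.69 mg/L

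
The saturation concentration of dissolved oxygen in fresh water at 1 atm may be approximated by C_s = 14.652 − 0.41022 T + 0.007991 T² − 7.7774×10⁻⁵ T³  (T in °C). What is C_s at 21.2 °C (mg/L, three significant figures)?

C_s ≈ 8.81 mg/L

C_s = 14.652 − 0.41022×21.2 + 0.007991×21.2² − 7.7774×10⁻⁵×21.2³ = 8.806 mg/L.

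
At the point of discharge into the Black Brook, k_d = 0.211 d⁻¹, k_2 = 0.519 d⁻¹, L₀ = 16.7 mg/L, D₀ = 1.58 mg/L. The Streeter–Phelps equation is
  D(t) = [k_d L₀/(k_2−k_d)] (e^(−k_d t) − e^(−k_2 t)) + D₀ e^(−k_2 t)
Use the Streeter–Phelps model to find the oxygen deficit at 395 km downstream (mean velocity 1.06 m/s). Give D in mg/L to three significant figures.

Travel time t = x/v = 395 km / (1.06 m/s) = 395000 m / 1.06 m/s = 372600 s = 4.313 d.
k_d L₀/(k_2−k_d) = 0.211×16.7/(0.519−0.211) = 3.524/0.3080 = 11.44 mg/L.
e^(−k_d t) = e^(−0.211×4.313) = 0.4025; e^(−k_2 t) = e^(−0.519×4.313) = 0.1066.
D = 11.44 × (0.4025 − 0.1066) + 1.58 × 0.1066 = 3.385 + 0.1685 = 3.554 mg/L.

D ≈ 3.55 mg/L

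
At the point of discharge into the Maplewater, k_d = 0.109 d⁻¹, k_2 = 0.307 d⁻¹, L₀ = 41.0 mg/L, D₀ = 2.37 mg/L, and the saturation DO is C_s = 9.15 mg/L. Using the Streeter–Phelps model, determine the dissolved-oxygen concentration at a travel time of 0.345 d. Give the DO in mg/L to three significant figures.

DO ≈ 5.58 mg/L

k_d L₀/(k_2−k_d) = 0.109×41.0/(0.307−0.109) = 4.469/0.1980 = 22.57 mg/L.
e^(−k_d t) = e^(−0.109×0.3450) = 0.9631; e^(−k_2 t) = e^(−0.307×0.3450) = 0.8995.
D = 22.57 × (0.9631 − 0.8995) + 2.37 × 0.8995 = 1.435 + 2.132 = 3.567 mg/L.
DO = C_s − D = 9.15 − 3.567 = 5.583 mg/L.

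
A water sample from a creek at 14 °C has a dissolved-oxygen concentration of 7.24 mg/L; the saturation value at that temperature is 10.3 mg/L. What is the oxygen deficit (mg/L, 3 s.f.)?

D ≈ 3.06 mg/L

D = C_s − C = 10.3 − 7.24 = 3.06 mg/L.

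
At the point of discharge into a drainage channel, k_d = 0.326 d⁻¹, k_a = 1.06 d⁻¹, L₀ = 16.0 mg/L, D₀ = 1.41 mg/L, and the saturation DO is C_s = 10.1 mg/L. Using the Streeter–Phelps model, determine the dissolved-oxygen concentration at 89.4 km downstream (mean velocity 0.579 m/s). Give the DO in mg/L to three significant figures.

Travel time t = x/v = 89.4 km / (0.579 m/s) = 89400 m / 0.579 m/s = 154400 s = 1.787 d.
k_d L₀/(k_a−k_d) = 0.326×16.0/(1.06−0.326) = 5.216/0.7340 = 7.106 mg/L.
e^(−k_d t) = e^(−0.326×1.787) = 0.5585; e^(−k_a t) = e^(−1.06×1.787) = 0.1504.
D = 7.106 × (0.5585 − 0.1504) + 1.41 × 0.1504 = 2.900 + 0.2121 = 3.112 mg/L.
DO = C_s − D = 10.1 − 3.112 = 6.988 mg/L.

DO ≈ 6.99 mg/L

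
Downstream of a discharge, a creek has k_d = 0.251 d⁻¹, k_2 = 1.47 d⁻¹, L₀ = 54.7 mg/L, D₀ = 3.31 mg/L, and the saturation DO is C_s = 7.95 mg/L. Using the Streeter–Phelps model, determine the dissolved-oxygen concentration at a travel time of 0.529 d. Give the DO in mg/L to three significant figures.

k_d L₀/(k_2−k_d) = 0.251×54.7/(1.47−0.251) = 13.73/1.219 = 11.26 mg/L.
e^(−k_d t) = e^(−0.251×0.5290) = 0.8757; e^(−k_2 t) = e^(−1.47×0.5290) = 0.4595.
D = 11.26 × (0.8757 − 0.4595) + 3.31 × 0.4595 = 4.687 + 1.521 = 6.208 mg/L.
DO = C_s − D = 7.95 − 6.208 = 1.742 mg/L.

DO ≈ 1.74 mg/L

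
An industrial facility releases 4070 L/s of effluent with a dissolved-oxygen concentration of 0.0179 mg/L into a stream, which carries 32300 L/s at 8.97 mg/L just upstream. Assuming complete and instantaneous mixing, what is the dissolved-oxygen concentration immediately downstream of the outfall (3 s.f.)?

Flow-weighted mixing: C = (Q_r C_r + Q_w C_w)/(Q_r + Q_w)
= (32300×8.97 + 4070×0.0179)/(32300 + 4070) = 289800/36370 = 7.968 mg/L.

7.97 mg/L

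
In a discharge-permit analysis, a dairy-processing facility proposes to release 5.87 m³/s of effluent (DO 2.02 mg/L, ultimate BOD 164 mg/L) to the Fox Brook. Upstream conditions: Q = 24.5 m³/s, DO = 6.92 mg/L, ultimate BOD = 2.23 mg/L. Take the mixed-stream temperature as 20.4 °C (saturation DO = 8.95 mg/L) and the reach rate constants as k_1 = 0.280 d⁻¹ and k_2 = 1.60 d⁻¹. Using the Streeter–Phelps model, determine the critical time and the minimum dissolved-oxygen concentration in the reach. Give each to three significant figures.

Mixed DO = (24.5×6.92 + 5.87×2.02)/(24.5+5.87) = 181.4/30.37 = 5.973 mg/L.
Mixed L₀ = (24.5×2.23 + 5.87×164)/(30.37) = 1017/30.37 = 33.50 mg/L.
Initial deficit D₀ = C_s − DO₀ = 8.95 − 5.973 = 2.977 mg/L.
t_c = (1/1.320) ln[(1.60/0.280)(1 − 2.977×1.320/(0.280×33.50))] = 0.7576 × ln(3.320) = 0.9091 d.
D_c = (0.280/1.60) × 33.50 × e^(−0.280×0.9091) = 0.1750 × 33.50 × 0.7753 = 4.545 mg/L.
Minimum DO = 8.95 − 4.545 = 4.405 mg/L.

t_c ≈ 0.909 d; minimum DO ≈ 4.41 mg/L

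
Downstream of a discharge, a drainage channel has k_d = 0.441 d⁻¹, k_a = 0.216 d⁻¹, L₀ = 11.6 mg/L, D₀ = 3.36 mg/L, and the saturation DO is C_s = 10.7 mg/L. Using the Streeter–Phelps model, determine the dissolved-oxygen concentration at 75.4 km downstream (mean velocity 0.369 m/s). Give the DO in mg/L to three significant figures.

DO ≈ 3.05 mg/L

Travel time t = x/v = 75.4 km / (0.369 m/s) = 75400 m / 0.369 m/s = 204300 s = 2.365 d.
k_d L₀/(k_a−k_d) = 0.441×11.6/(0.216−0.441) = 5.116/-0.2250 = -22.74 mg/L.
e^(−k_d t) = e^(−0.441×2.365) = 0.3524; e^(−k_a t) = e^(−0.216×2.365) = 0.6000.
D = -22.74 × (0.3524 − 0.6000) + 3.36 × 0.6000 = 5.629 + 2.016 = 7.645 mg/L.
DO = C_s − D = 10.7 − 7.645 = 3.055 mg/L.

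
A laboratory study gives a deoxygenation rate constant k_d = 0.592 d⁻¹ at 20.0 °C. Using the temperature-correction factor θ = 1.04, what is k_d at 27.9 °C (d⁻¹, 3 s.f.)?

k_d ≈ 0.807 d⁻¹

k_d(T₂) = k_d(T₁) · θ^(T₂−T₁) = 0.592 × 1.04^(27.9−20.0)
= 0.592 × 1.04^7.90 = 0.592 × 1.363 = 0.8070 d⁻¹.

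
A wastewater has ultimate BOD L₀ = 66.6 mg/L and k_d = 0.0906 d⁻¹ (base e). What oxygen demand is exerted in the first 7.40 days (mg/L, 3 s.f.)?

y ≈ 32.5 mg/L

y_t = L₀(1 − e^(−k_d t)) = 66.6 × (1 − e^(−0.0906×7.40))
= 66.6 × (1 − 0.5115) = 66.6 × 0.4885 = 32.54 mg/L.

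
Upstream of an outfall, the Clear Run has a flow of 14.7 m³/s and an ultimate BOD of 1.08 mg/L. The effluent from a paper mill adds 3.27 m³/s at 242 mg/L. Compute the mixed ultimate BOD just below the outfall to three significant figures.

44.9 mg/L

Flow-weighted mixing: C = (Q_r C_r + Q_w C_w)/(Q_r + Q_w)
= (14.7×1.08 + 3.27×242)/(14.7 + 3.27) = 807.2/17.97 = 44.92 mg/L.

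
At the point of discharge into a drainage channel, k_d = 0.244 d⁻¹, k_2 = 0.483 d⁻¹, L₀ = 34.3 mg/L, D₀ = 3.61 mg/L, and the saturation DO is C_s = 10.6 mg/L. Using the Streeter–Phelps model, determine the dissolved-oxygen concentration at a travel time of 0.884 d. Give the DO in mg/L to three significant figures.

k_d L₀/(k_2−k_d) = 0.244×34.3/(0.483−0.244) = 8.369/0.2390 = 35.02 mg/L.
e^(−k_d t) = e^(−0.244×0.8840) = 0.8060; e^(−k_2 t) = e^(−0.483×0.8840) = 0.6525.
D = 35.02 × (0.8060 − 0.6525) + 3.61 × 0.6525 = 5.375 + 2.355 = 7.731 mg/L.
DO = C_s − D = 10.6 − 7.731 = 2.869 mg/L.

DO ≈ 2.87 mg/L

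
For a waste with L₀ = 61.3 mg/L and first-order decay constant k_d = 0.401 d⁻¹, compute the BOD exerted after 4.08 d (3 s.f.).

y_t = L₀(1 − e^(−k_d t)) = 61.3 × (1 − e^(−0.401×4.08))
= 61.3 × (1 − 0.1947) = 61.3 × 0.8053 = 49.36 mg/L.

y ≈ 49.4 mg/L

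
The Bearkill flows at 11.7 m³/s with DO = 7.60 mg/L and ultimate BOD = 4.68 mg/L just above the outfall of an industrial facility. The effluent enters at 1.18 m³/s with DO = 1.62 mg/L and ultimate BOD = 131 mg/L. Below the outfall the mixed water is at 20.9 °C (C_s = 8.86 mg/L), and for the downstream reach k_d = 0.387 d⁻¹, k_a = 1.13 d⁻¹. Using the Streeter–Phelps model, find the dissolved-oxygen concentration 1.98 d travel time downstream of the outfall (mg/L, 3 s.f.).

Mixed DO = (11.7×7.60 + 1.18×1.62)/(11.7+1.18) = 90.83/12.88 = 7.052 mg/L.
Mixed L₀ = (11.7×4.68 + 1.18×131)/(12.88) = 209.3/12.88 = 16.25 mg/L.
Initial deficit D₀ = C_s − DO₀ = 8.86 − 7.052 = 1.808 mg/L.
D(1.98) = [0.387×16.25/(1.13−0.387)](e^(−0.387×1.98) − e^(−1.13×1.98)) + 1.808 e^(−1.13×1.98)
= 8.465 × (0.4647 − 0.1067) + 1.808 × 0.1067 = 3.224 mg/L.
DO = 8.86 − 3.224 = 5.636 mg/L.

DO ≈ 5.64 mg/L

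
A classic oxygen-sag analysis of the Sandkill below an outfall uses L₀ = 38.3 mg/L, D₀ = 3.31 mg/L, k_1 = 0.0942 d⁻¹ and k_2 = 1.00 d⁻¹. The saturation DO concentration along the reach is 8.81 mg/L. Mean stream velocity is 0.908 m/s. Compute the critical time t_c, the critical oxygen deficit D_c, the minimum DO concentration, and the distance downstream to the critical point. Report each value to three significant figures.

t_c ≈ 0.645 d; D_c ≈ 3.40 mg/L; min DO ≈ 5.41 mg/L; x_c ≈ 50.6 km

At the critical point dD/dt = 0, so k_1 L₀ e^(−k_1 t) = k_2 D. Substituting D(t) from the Streeter–Phelps equation and solving for t gives
t_c = ln[(k_2/k_1)(1 − D₀(k_2−k_1)/(k_1 L₀))] / (k_2−k_1).
Here k_2−k_1 = 0.9058 d⁻¹ and 1 − D₀(k_2−k_1)/(k_1 L₀) = 1 − 3.31×0.9058/(0.0942×38.3) = 0.1690, so
t_c = ln(10.62 × 0.1690) / 0.9058 = 0.5844 / 0.9058 = 0.6451 d.
L(t_c) = L₀ e^(−k_1 t_c) = 38.3 × 0.9410 = 36.04 mg/L, and at the critical point k_2 D_c = k_1 L, so D_c = (0.0942/1.00) × 36.04 = 3.395 mg/L.
Minimum DO = C_s − D_c = 8.81 − 3.395 = 5.415 mg/L.
x_c = v t_c = 0.908 m/s × 0.6451 d × 86400 s/d = 50610 m ≈ 50.6 km.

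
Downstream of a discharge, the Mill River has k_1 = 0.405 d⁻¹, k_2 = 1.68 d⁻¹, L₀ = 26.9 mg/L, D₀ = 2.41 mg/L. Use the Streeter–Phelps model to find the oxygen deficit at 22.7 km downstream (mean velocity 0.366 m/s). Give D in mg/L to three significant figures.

D ≈ 4.55 mg/L

Travel time t = x/v = 22.7 km / (0.366 m/s) = 22700 m / 0.366 m/s = 62020 s = 0.7178 d.
k_1 L₀/(k_2−k_1) = 0.405×26.9/(1.68−0.405) = 10.89/1.275 = 8.545 mg/L.
e^(−k_1 t) = e^(−0.405×0.7178) = 0.7477; e^(−k_2 t) = e^(−1.68×0.7178) = 0.2994.
D = 8.545 × (0.7477 − 0.2994) + 2.41 × 0.2994 = 3.831 + 0.7215 = 4.552 mg/L.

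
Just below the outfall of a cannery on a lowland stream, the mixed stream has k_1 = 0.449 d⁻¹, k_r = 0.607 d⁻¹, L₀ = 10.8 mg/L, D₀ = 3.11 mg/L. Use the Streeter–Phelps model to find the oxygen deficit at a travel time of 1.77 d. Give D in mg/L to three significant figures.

D ≈ 4.44 mg/L

k_1 L₀/(k_r−k_1) = 0.449×10.8/(0.607−0.449) = 4.849/0.1580 = 30.69 mg/L.
e^(−k_1 t) = e^(−0.449×1.770) = 0.4517; e^(−k_r t) = e^(−0.607×1.770) = 0.3415.
D = 30.69 × (0.4517 − 0.3415) + 3.11 × 0.3415 = 3.382 + 1.062 = 4.444 mg/L.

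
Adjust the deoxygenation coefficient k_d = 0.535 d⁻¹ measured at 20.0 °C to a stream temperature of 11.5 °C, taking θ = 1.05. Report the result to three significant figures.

k_d(T₂) = k_d(T₁) · θ^(T₂−T₁) = 0.535 × 1.05^(11.5−20.0)
= 0.535 × 1.05^-8.50 = 0.535 × 0.6605 = 0.3534 d⁻¹.

k_d ≈ 0.353 d⁻¹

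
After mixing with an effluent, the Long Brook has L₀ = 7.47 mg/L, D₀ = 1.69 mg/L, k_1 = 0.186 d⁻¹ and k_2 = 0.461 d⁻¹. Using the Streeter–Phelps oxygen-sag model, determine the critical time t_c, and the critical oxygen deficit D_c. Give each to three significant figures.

t_c ≈ 1.82 d; D_c ≈ 2.15 mg/L

With k_2/k_1 = 2.478 and 1 − D₀(k_2−k_1)/(k_1 L₀) = 0.6655,
t_c = ln(2.478 × 0.6655) / (0.461 − 0.186) = ln(1.649) / 0.2750 = 0.5004/0.2750 = 1.820 d.
D_c = (k_1/k_2) L₀ e^(−k_1 t_c) = (0.186/0.461) × 7.47 × e^(−0.186×1.820) = 0.4035 × 7.47 × 0.7129 = 2.148 mg/L.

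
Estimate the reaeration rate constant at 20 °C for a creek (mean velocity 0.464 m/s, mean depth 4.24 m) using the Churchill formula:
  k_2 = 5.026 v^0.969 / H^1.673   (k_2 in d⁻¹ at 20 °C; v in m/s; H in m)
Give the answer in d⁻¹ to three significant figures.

k_2 ≈ 0.213 d⁻¹

k_2 = 5.026 × 0.464^0.969 / 4.24^1.673 = 5.026 × 0.4752 / 11.21 = 0.2131 d⁻¹.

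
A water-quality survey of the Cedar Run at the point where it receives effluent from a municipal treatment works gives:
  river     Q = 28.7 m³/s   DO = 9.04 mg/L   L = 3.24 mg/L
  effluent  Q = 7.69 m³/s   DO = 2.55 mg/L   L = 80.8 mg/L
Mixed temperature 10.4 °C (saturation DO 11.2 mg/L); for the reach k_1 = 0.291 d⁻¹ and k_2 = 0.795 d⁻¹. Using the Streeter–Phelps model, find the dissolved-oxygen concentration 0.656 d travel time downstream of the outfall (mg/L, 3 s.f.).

DO ≈ 6.47 mg/L

Mixed DO = (28.7×9.04 + 7.69×2.55)/(28.7+7.69) = 279.1/36.39 = 7.669 mg/L.
Mixed L₀ = (28.7×3.24 + 7.69×80.8)/(36.39) = 714.3/36.39 = 19.63 mg/L.
Initial deficit D₀ = C_s − DO₀ = 11.2 − 7.669 = 3.531 mg/L.
D(0.656) = [0.291×19.63/(0.795−0.291)](e^(−0.291×0.656) − e^(−0.795×0.656)) + 3.531 e^(−0.795×0.656)
= 11.33 × (0.8262 − 0.5936) + 3.531 × 0.5936 = 4.733 mg/L.
DO = 11.2 − 4.733 = 6.467 mg/L.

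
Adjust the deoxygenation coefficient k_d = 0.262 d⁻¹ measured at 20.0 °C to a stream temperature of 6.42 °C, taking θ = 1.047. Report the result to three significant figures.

k_d(T₂) = k_d(T₁) · θ^(T₂−T₁) = 0.262 × 1.047^(6.42−20.0)
= 0.262 × 1.047^-13.6 = 0.262 × 0.5359 = 0.1404 d⁻¹.

k_d ≈ 0.140 d⁻¹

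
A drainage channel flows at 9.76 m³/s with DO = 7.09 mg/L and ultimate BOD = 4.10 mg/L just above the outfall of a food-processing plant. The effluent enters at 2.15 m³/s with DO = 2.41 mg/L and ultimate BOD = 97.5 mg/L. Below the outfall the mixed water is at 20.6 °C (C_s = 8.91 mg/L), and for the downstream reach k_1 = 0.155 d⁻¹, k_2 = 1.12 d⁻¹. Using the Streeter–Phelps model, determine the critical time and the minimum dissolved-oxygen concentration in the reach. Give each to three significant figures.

t_c ≈ 0.425 d; minimum DO ≈ 6.19 mg/L

Mixed DO = (9.76×7.09 + 2.15×2.41)/(9.76+2.15) = 74.38/11.91 = 6.245 mg/L.
Mixed L₀ = (9.76×4.10 + 2.15×97.5)/(11.91) = 249.6/11.91 = 20.96 mg/L.
Initial deficit D₀ = C_s − DO₀ = 8.91 − 6.245 = 2.665 mg/L.
t_c = (1/0.9650) ln[(1.12/0.155)(1 − 2.665×0.9650/(0.155×20.96))] = 1.036 × ln(1.506) = 0.4246 d.
D_c = (0.155/1.12) × 20.96 × e^(−0.155×0.4246) = 0.1384 × 20.96 × 0.9363 = 2.716 mg/L.
Minimum DO = 8.91 − 2.716 = 6.194 mg/L.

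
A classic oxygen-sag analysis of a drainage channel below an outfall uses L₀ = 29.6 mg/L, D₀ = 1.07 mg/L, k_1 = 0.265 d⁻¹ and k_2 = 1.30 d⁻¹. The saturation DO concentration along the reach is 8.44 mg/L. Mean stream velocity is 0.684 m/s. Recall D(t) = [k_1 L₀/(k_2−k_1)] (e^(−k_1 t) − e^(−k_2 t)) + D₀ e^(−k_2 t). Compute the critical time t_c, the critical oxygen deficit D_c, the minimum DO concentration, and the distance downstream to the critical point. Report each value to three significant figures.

With k_2/k_1 = 4.906 and 1 − D₀(k_2−k_1)/(k_1 L₀) = 0.8588,
t_c = ln(4.906 × 0.8588) / (1.30 − 0.265) = ln(4.213) / 1.035 = 1.438/1.035 = 1.390 d.
D_c = (k_1/k_2) L₀ e^(−k_1 t_c) = (0.265/1.30) × 29.6 × e^(−0.265×1.390) = 0.2038 × 29.6 × 0.6920 = 4.175 mg/L.
Minimum DO = C_s − D_c = 8.44 − 4.175 = 4.265 mg/L.
x_c = v t_c = 0.684 m/s × 1.390 d × 86400 s/d = 82120 m ≈ 82.1 km.

t_c ≈ 1.39 d; D_c ≈ 4.18 mg/L; min DO ≈ 4.26 mg/L; x_c ≈ 82.1 km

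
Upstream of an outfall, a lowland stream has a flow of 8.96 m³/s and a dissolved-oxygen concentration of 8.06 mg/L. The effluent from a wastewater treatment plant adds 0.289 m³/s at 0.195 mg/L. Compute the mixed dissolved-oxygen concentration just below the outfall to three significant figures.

7.81 mg/L

Flow-weighted mixing: C = (Q_r C_r + Q_w C_w)/(Q_r + Q_w)
= (8.96×8.06 + 0.289×0.195)/(8.96 + 0.289) = 72.27/9.249 = 7.814 mg/L.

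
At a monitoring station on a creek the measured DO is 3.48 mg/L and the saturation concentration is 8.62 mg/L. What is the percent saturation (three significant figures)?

40.4 % saturation

% saturation = C/C_s × 100 = 3.48/8.62 × 100 = 40.4 %.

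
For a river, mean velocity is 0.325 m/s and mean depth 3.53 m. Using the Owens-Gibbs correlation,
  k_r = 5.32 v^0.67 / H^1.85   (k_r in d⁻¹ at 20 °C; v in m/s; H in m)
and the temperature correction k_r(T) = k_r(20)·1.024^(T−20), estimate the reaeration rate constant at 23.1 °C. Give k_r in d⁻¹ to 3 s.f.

k_r(20) = 5.32 × 0.325^0.67 / 3.53^1.85 = 5.32 × 0.4709 / 10.31 = 0.2429 d⁻¹.
k_r(23.1) = 0.2429 × 1.024^(23.1−20) = 0.2429 × 1.076 = 0.2615 d⁻¹.

k_r ≈ 0.261 d⁻¹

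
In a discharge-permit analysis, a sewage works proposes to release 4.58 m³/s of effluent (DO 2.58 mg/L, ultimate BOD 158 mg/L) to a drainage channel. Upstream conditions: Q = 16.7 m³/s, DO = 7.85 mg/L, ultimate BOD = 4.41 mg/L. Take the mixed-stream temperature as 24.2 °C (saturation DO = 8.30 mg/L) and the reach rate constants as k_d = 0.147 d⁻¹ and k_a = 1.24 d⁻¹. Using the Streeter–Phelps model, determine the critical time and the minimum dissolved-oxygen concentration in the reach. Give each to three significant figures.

Mixed DO = (16.7×7.85 + 4.58×2.58)/(16.7+4.58) = 142.9/21.28 = 6.716 mg/L.
Mixed L₀ = (16.7×4.41 + 4.58×158)/(21.28) = 797.3/21.28 = 37.47 mg/L.
Initial deficit D₀ = C_s − DO₀ = 8.30 − 6.716 = 1.584 mg/L.
t_c = (1/1.093) ln[(1.24/0.147)(1 − 1.584×1.093/(0.147×37.47))] = 0.9149 × ln(5.783) = 1.606 d.
D_c = (0.147/1.24) × 37.47 × e^(−0.147×1.606) = 0.1185 × 37.47 × 0.7898 = 3.508 mg/L.
Minimum DO = 8.30 − 3.508 = 4.792 mg/L.

t_c ≈ 1.61 d; minimum DO ≈ 4.79 mg/L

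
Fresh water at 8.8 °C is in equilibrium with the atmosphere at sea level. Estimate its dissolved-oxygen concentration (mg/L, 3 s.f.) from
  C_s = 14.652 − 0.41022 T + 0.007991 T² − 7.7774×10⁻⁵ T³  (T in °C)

C_s ≈ 11.6 mg/L

C_s = 14.652 − 0.41022×8.8 + 0.007991×8.8² − 7.7774×10⁻⁵×8.8³ = 11.61 mg/L.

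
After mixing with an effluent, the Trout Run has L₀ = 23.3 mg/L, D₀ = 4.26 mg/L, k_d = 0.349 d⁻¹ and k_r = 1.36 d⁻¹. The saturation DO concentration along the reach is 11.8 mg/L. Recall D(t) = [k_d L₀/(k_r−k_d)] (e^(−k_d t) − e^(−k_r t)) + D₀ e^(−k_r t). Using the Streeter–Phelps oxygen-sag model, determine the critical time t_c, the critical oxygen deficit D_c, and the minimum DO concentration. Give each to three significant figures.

At the critical point dD/dt = 0, so k_d L₀ e^(−k_d t) = k_r D. Substituting D(t) from the Streeter–Phelps equation and solving for t gives
t_c = ln[(k_r/k_d)(1 − D₀(k_r−k_d)/(k_d L₀))] / (k_r−k_d).
Here k_r−k_d = 1.011 d⁻¹ and 1 − D₀(k_r−k_d)/(k_d L₀) = 1 − 4.26×1.011/(0.349×23.3) = 0.4704, so
t_c = ln(3.897 × 0.4704) / 1.011 = 0.6059 / 1.011 = 0.5993 d.
L(t_c) = L₀ e^(−k_d t_c) = 23.3 × 0.8113 = 18.90 mg/L, and at the critical point k_r D_c = k_d L, so D_c = (0.349/1.36) × 18.90 = 4.851 mg/L.
Minimum DO = C_s − D_c = 11.8 − 4.851 = 6.949 mg/L.

t_c ≈ 0.599 d; D_c ≈ 4.85 mg/L; min DO ≈ 6.95 mg/L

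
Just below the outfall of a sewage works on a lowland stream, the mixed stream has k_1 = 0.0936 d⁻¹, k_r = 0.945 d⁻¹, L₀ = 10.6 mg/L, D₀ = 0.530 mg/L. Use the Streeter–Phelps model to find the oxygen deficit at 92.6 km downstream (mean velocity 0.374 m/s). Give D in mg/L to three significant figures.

D ≈ 0.849 mg/L

Travel time t = x/v = 92.6 km / (0.374 m/s) = 92600 m / 0.374 m/s = 247600 s = 2.866 d.
k_1 L₀/(k_r−k_1) = 0.0936×10.6/(0.945−0.0936) = 0.9922/0.8514 = 1.165 mg/L.
e^(−k_1 t) = e^(−0.0936×2.866) = 0.7647; e^(−k_r t) = e^(−0.945×2.866) = 0.06667.
D = 1.165 × (0.7647 − 0.06667) + 0.530 × 0.06667 = 0.8135 + 0.03533 = 0.8488 mg/L.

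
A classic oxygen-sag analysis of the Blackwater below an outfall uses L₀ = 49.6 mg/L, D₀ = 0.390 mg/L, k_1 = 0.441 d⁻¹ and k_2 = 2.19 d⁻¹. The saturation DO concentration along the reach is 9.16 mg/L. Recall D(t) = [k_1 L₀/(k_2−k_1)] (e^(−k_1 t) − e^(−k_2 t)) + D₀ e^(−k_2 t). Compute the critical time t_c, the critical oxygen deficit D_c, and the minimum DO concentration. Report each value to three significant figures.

t_c = [1/(k_2−k_1)] ln[(k_2/k_1)(1 − D₀(k_2−k_1)/(k_1 L₀))]
= [1/(2.19−0.441)] ln[(2.19/0.441)(1 − 0.390×1.749/(0.441×49.6))]
= (1/1.749) ln[4.966 × 0.9688] = 0.5718 × ln(4.811) = 0.5718 × 1.571 = 0.8982 d.
D_c = (k_1/k_2) L₀ e^(−k_1 t_c) = (0.441/2.19) × 49.6 × e^(−0.441×0.8982) = 0.2014 × 49.6 × 0.6729 = 6.721 mg/L.
Minimum DO = C_s − D_c = 9.16 − 6.721 = 2.439 mg/L.

t_c ≈ 0.898 d; D_c ≈ 6.72 mg/L; min DO ≈ 2.44 mg/L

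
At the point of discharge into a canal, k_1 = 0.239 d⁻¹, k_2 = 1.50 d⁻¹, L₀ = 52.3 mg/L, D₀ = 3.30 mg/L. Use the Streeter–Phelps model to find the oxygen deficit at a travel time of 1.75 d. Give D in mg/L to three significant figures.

D ≈ 6.05 mg/L

k_1 L₀/(k_2−k_1) = 0.239×52.3/(1.50−0.239) = 12.50/1.261 = 9.913 mg/L.
e^(−k_1 t) = e^(−0.239×1.750) = 0.6582; e^(−k_2 t) = e^(−1.50×1.750) = 0.07244.
D = 9.913 × (0.6582 − 0.07244) + 3.30 × 0.07244 = 5.806 + 0.2391 = 6.045 mg/L.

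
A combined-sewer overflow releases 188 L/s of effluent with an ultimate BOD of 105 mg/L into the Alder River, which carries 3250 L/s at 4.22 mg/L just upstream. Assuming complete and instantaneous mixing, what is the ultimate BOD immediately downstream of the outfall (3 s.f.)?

9.73 mg/L

Flow-weighted mixing: C = (Q_r C_r + Q_w C_w)/(Q_r + Q_w)
= (3250×4.22 + 188×105)/(3250 + 188) = 33460/3438 = 9.731 mg/L.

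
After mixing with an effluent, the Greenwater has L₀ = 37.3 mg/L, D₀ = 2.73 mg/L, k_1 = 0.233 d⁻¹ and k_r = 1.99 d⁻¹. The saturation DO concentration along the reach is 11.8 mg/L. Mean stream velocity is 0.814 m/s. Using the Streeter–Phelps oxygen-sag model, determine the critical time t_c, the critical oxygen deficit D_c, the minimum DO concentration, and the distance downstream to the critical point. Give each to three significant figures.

t_c ≈ 0.764 d; D_c ≈ 3.66 mg/L; min DO ≈ 8.14 mg/L; x_c ≈ 53.7 km

t_c = [1/(k_r−k_1)] ln[(k_r/k_1)(1 − D₀(k_r−k_1)/(k_1 L₀))]
= [1/(1.99−0.233)] ln[(1.99/0.233)(1 − 2.73×1.757/(0.233×37.3))]
= (1/1.757) ln[8.541 × 0.4481] = 0.5692 × ln(3.827) = 0.5692 × 1.342 = 0.7639 d.
L(t_c) = L₀ e^(−k_1 t_c) = 37.3 × 0.8370 = 31.22 mg/L, and at the critical point k_r D_c = k_1 L, so D_c = (0.233/1.99) × 31.22 = 3.655 mg/L.
Minimum DO = C_s − D_c = 11.8 − 3.655 = 8.145 mg/L.
x_c = v t_c = 0.814 m/s × 0.7639 d × 86400 s/d = 53720 m ≈ 53.7 km.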